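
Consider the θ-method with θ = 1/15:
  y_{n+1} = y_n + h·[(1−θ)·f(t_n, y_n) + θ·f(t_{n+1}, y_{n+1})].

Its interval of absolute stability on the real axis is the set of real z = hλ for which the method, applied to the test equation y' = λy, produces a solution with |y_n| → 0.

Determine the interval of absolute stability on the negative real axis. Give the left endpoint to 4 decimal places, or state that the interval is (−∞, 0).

Set f=λy, z=hλ:
  y_{n+1} = y_n + z·[14/15·y_n + 1/15·y_{n+1}] ⇒ (1 − 1/15z)y_{n+1} = (1 + 14/15z)y_n
  R(z) = (1 + 14/15z)/(1 − 1/15z).

Solve |R(x)|<1 on ℝ⁻.
x=-1.78: |R|=0.5912
R=−1: 1+14/15x = −1+1/15x ⇒ -13/15x=2 ⇒ x=2/(-13/15)=-2.3077
Confirm numerically:
  x=-1.692: |R|=0.52049 <1
  x=-1.307: |R|=0.20224 <1
  x=-1.013: |R|=0.05108 <1
  x=-2.792: |R|=1.35387 >1
  x=-2.549: |R|=1.17876 >1
So |R|<1 on (-2.3077, 0).

z∈(-2.3077,0).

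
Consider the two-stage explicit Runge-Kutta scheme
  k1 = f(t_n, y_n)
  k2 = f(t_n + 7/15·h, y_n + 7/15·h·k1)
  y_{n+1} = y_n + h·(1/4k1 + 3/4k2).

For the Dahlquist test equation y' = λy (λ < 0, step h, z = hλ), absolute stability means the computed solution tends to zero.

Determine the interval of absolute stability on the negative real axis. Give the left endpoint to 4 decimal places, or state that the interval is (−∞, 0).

With y'=λy (z=hλ):
  k1=λy_n ⇒ h·k1=z·y_n;  k2=λ(1+7/15z)y_n ⇒ h·k2=z(1+7/15z)y_n
  y_{n+1}/y_n = 1 + 1/4z + 3/4z(1+7/15z) = 1 + z + 7/20z²
  ⇒ R(z) = 1 + z + 7/20z².

Solve |R(x)|<1 on ℝ⁻.
x=-0.64: |R|=0.5034
R=1: x+7/20x²=0 ⇒ x=−20/7=-2.8571; min R=1−1/(4·7/20)=0.2857>−1
Confirm numerically:
  x=-2.197: |R|=0.49238 <1
  x=-2.052: |R|=0.42175 <1
  x=-1.818: |R|=0.33879 <1
  x=-1.372: |R|=0.28683 <1
  x=-3.308: |R|=1.52200 >1
  x=-3.230: |R|=1.42151 >1
  x=-3.021: |R|=1.17325 >1
Interval (-2.8571, 0).

z∈(-2.8571,0).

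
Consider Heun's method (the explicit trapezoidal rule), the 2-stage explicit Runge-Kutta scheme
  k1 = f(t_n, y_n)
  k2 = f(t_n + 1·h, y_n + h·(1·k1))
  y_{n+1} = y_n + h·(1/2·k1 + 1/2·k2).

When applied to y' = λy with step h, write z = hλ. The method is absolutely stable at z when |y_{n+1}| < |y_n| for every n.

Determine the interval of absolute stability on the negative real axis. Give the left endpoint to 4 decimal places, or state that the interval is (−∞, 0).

With y'=λy (z=hλ):
  order 2, 2-stage ⇒ R(z)=1+z+z^2/2
  (e.g. R(-0.37)=0.69845, |R|=0.69845)

Solve |R(x)|<1 on ℝ⁻.
x=-0.37: |R|=0.6985
|R(-2.17)|=1.1845 |R(-2.03)|=1.0304 |R(-0.87)|=0.5085
Bisect:
  x_lo=-2.5043 |R|=1.6315  x_hi=-0.2988 |R|=0.7459
  mid=-1.40154 |R|=0.58062 →hi
  mid=-1.95293 |R|=0.95404 →hi
  mid=-2.22862 |R|=1.25476 →lo
  mid=-2.09078 |R|=1.09490 →lo
  mid=-2.02185 |R|=1.02209 →lo
  mid=-1.98739 |R|=0.98747 →hi
  mid=-2.00462 |R|=1.00463 →lo
  mid=-1.99601 |R|=0.99601 →hi
  mid=-2.00031 |R|=1.00031 →lo
  mid=-1.99816 |R|=0.99816 →hi
  ...
  [-2.00004,-1.99991] ⇒ x*=-2.0000
Stable set (-2.0000, 0).

z∈(-2.0000,0).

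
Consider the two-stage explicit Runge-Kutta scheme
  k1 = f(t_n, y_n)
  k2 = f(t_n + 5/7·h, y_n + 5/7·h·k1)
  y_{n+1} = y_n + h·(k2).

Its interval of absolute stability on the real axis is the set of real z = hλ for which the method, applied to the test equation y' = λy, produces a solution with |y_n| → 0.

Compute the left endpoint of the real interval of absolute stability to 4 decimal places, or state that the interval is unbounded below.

z* = -1.4000.

Set f=λy, z=hλ:
  k1=λy_n ⇒ h·k1=z·y_n;  k2=λ(1+5/7z)y_n ⇒ h·k2=z(1+5/7z)y_n
  y_{n+1}/y_n = 1 + z(1+5/7z) = 1 + z + 5/7z²
  R(z) = 1 + z + 5/7z².

Solve |R(x)|<1 on ℝ⁻.
x=-0.51: |R|=0.6758
R=1: x+5/7x²=0 ⇒ x=−7/5=-1.4000; min R=1−1/(4·5/7)=0.6500>−1
Confirm numerically:
  x=-1.283: |R|=0.89278 <1
  x=-0.706: |R|=0.65003 <1
  x=-0.646: |R|=0.65208 <1
  x=-0.561: |R|=0.66380 <1
  x=-1.983: |R|=1.82578 >1
  x=-1.865: |R|=1.61945 >1
Stable set (-1.4000, 0).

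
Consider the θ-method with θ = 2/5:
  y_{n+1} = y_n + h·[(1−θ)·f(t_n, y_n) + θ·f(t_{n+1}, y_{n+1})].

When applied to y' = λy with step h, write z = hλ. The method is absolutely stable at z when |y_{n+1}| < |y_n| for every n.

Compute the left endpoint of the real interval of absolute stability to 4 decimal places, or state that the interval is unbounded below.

On y'=λy, z=hλ:
  y_{n+1} = y_n + z·[3/5·y_n + 2/5·y_{n+1}] ⇒ (1 − 2/5z)y_{n+1} = (1 + 3/5z)y_n
  Hence R(z) = (1 + 3/5z)/(1 − 2/5z).

Need |R(x)|<1, x<0.
x=-0.73: |R|=0.4350
R=−1: 1+3/5x = −1+2/5x ⇒ -1/5x=2 ⇒ x=2/(-1/5)=-10.0000
Confirm numerically:
  x=-8.050: |R|=0.90758 <1
  x=-6.401: |R|=0.79783 <1
  x=-4.772: |R|=0.64054 <1
  x=-10.321: |R|=1.01252 >1
  x=-10.103: |R|=1.00409 >1
Stable set (-10.0000, 0).

z* = -10.0000.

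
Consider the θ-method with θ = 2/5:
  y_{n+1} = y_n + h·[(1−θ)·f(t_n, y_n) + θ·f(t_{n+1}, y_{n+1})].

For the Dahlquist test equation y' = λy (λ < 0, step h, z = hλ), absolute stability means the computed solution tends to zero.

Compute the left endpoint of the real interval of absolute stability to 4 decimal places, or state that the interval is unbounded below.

left endpoint -10.0000.

On y'=λy, z=hλ:
  y_{n+1} = y_n + z·[3/5·y_n + 2/5·y_{n+1}] ⇒ (1 − 2/5z)y_{n+1} = (1 + 3/5z)y_n
  Hence R(z) = (1 + 3/5z)/(1 − 2/5z).

Solve |R(x)|<1 on ℝ⁻.
x=-1.27: |R|=0.1578
R=−1: 1+3/5x = −1+2/5x ⇒ -1/5x=2 ⇒ x=2/(-1/5)=-10.0000
Confirm numerically:
  x=-9.387: |R|=0.97422 <1
  x=-7.782: |R|=0.89214 <1
  x=-4.641: |R|=0.62477 <1
  x=-10.578: |R|=1.02210 >1
  x=-10.520: |R|=1.01997 >1
  x=-10.243: |R|=1.00953 >1
Interval (-10.0000, 0).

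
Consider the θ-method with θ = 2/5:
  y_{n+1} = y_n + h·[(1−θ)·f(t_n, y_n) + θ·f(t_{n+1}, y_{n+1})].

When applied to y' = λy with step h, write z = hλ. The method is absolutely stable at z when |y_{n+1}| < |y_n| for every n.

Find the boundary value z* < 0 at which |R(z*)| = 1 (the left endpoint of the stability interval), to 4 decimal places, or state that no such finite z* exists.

left endpoint -10.0000.

Test eqn y'=λy, z=hλ:
  y_{n+1} = y_n + z·[3/5·y_n + 2/5·y_{n+1}] ⇒ (1 − 2/5z)y_{n+1} = (1 + 3/5z)y_n
  Hence R(z) = (1 + 3/5z)/(1 − 2/5z).

Solve |R(x)|<1 on ℝ⁻.
x=-0.31: |R|=0.7242
R=−1: 1+3/5x = −1+2/5x ⇒ -1/5x=2 ⇒ x=2/(-1/5)=-10.0000
Confirm numerically:
  x=-8.672: |R|=0.94057 <1
  x=-7.372: |R|=0.86690 <1
  x=-6.979: |R|=0.84065 <1
  x=-4.909: |R|=0.65643 <1
  x=-10.134: |R|=1.00530 >1
  x=-10.124: |R|=1.00491 >1
So |R|<1 on (-10.0000, 0).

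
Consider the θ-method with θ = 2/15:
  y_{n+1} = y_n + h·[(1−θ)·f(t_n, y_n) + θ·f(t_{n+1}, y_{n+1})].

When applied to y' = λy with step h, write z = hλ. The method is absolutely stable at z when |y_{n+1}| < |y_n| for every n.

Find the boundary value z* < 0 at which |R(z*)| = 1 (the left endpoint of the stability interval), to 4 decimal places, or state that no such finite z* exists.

Test eqn y'=λy, z=hλ:
  y_{n+1} = y_n + z·[13/15·y_n + 2/15·y_{n+1}] ⇒ (1 − 2/15z)y_{n+1} = (1 + 13/15z)y_n
  ⇒ R(z) = (1 + 13/15z)/(1 − 2/15z).

Solve |R(x)|<1 on ℝ⁻.
x=-0.35: |R|=0.6656
R=−1: 1+13/15x = −1+2/15x ⇒ -11/15x=2 ⇒ x=2/(-11/15)=-2.7273
Confirm numerically:
  x=-1.853: |R|=0.48589 <1
  x=-1.402: |R|=0.18120 <1
  x=-1.359: |R|=0.15052 <1
  x=-3.092: |R|=1.18939 >1
  x=-2.755: |R|=1.01487 >1
Interval (-2.7273, 0).

left endpoint -2.7273.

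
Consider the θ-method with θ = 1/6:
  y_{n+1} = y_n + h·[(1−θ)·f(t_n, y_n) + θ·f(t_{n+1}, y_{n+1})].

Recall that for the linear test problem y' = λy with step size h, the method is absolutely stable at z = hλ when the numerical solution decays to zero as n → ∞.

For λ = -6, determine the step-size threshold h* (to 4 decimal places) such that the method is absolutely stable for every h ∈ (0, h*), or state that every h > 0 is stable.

(-3.0000,0); λ=-6 ⇒ h* = (3)/6 = 0.5000.

With y'=λy (z=hλ):
  y_{n+1} = y_n + z·[5/6·y_n + 1/6·y_{n+1}] ⇒ (1 − 1/6z)y_{n+1} = (1 + 5/6z)y_n
  R(z) = (1 + 5/6z)/(1 − 1/6z).

Boundary: |R(x)|=1, x<0.
x=-1.79: |R|=0.3787
R=−1: 1+5/6x = −1+1/6x ⇒ -2/3x=2 ⇒ x=2/(-2/3)=-3.0000
Confirm numerically:
  x=-2.637: |R|=0.83189 <1
  x=-2.595: |R|=0.81152 <1
  x=-1.960: |R|=0.47739 <1
  x=-3.519: |R|=1.21809 >1
  x=-3.357: |R|=1.15261 >1
  x=-3.084: |R|=1.03699 >1
Interval (-3.0000, 0).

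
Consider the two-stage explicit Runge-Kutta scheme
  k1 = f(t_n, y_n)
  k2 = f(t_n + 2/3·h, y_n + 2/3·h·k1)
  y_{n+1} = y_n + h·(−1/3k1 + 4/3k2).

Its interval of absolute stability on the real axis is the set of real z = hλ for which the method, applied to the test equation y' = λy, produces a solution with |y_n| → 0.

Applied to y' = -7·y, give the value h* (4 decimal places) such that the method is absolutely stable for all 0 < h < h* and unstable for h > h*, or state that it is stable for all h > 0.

(-1.1250,0); λ=-7 ⇒ h* = (9/8)/7 = 0.1607.

Test eqn y'=λy, z=hλ:
  k1=λy_n ⇒ h·k1=z·y_n;  k2=λ(1+2/3z)y_n ⇒ h·k2=z(1+2/3z)y_n
  y_{n+1}/y_n = 1 − 1/3z + 4/3z(1+2/3z) = 1 + z + 8/9z²
  Hence R(z) = 1 + z + 8/9z².

Solve |R(x)|<1 on ℝ⁻.
x=-1.73: |R|=1.9304
R=1: x+8/9x²=0 ⇒ x=−9/8=-1.1250; min R=1−1/(4·8/9)=0.7188>−1
Confirm numerically:
  x=-1.049: |R|=0.92913 <1
  x=-1.028: |R|=0.91136 <1
  x=-0.742: |R|=0.74739 <1
  x=-0.635: |R|=0.72342 <1
  x=-1.707: |R|=1.88309 >1
  x=-1.630: |R|=1.73169 >1
  x=-1.328: |R|=1.23963 >1
Stable set (-1.1250, 0).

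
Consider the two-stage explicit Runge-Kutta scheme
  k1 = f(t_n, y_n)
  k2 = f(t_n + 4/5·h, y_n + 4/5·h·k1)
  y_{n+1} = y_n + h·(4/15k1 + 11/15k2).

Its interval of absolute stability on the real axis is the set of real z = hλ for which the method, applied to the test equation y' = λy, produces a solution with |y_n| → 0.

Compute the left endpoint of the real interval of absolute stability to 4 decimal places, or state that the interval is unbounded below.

left endpoint -1.7045.

With y'=λy (z=hλ):
  k1=λy_n ⇒ h·k1=z·y_n;  k2=λ(1+4/5z)y_n ⇒ h·k2=z(1+4/5z)y_n
  y_{n+1}/y_n = 1 + 4/15z + 11/15z(1+4/5z) = 1 + z + 44/75z²
  so R(z) = 1 + z + 44/75z².

Boundary: |R(x)|=1, x<0.
x=-0.99: |R|=0.5850
R=1: x+44/75x²=0 ⇒ x=−75/44=-1.7045; min R=1−1/(4·44/75)=0.5739>−1
Confirm numerically:
  x=-1.421: |R|=0.76362 <1
  x=-1.123: |R|=0.61686 <1
  x=-1.108: |R|=0.61223 <1
  x=-0.968: |R|=0.58172 <1
  x=-2.127: |R|=1.52716 >1
  x=-1.909: |R|=1.22898 >1
  x=-1.768: |R|=1.06582 >1
Stable set (-1.7045, 0).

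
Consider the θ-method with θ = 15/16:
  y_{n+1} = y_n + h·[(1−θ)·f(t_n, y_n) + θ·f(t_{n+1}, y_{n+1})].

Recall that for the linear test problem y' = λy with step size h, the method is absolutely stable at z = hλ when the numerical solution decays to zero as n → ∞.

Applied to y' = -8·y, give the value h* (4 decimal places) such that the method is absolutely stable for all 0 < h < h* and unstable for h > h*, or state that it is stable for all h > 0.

With y'=λy (z=hλ):
  y_{n+1} = y_n + z·[1/16·y_n + 15/16·y_{n+1}] ⇒ (1 − 15/16z)y_{n+1} = (1 + 1/16z)y_n
  so R(z) = (1 + 1/16z)/(1 − 15/16z).

Need |R(x)|<1, x<0.
x=-0.65: |R|=0.5961
x=-2: |R|=0.3043
x=-10: |R|=0.0361
x=-100: |R|=0.0554
θ=15/16≥1/2 ⇒ |1+1/16x|<|1−15/16x| ∀x<0 ⇒ interval (−∞,0).

unbounded; (−∞, 0). Any h>0 works for λ=-8.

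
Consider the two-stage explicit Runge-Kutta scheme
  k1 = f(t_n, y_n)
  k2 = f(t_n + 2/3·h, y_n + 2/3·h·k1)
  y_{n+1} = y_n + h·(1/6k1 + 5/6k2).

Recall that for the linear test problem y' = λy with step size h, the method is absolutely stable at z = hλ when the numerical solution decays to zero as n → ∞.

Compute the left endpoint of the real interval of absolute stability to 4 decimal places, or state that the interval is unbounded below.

z* = -1.8000.

Set f=λy, z=hλ:
  k1=λy_n ⇒ h·k1=z·y_n;  k2=λ(1+2/3z)y_n ⇒ h·k2=z(1+2/3z)y_n
  y_{n+1}/y_n = 1 + 1/6z + 5/6z(1+2/3z) = 1 + z + 5/9z²
  R(z) = 1 + z + 5/9z².

Find x<0 with |R(x)|<1.
x=-0.47: |R|=0.6527
R=1: x+5/9x²=0 ⇒ x=−9/5=-1.8000; min R=1−1/(4·5/9)=0.5500>−1
Confirm numerically:
  x=-1.710: |R|=0.91450 <1
  x=-1.642: |R|=0.85587 <1
  x=-1.434: |R|=0.70842 <1
  x=-1.360: |R|=0.66756 <1
  x=-2.366: |R|=1.74398 >1
  x=-1.938: |R|=1.14858 >1
Interval (-1.8000, 0).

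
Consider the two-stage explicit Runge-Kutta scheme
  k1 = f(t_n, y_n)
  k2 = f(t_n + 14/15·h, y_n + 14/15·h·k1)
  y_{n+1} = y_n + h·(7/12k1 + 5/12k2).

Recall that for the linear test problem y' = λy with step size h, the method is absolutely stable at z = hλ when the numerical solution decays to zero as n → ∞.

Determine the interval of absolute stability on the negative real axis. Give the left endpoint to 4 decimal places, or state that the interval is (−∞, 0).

z∈(-2.5714,0).

On y'=λy, z=hλ:
  k1=λy_n ⇒ h·k1=z·y_n;  k2=λ(1+14/15z)y_n ⇒ h·k2=z(1+14/15z)y_n
  y_{n+1}/y_n = 1 + 7/12z + 5/12z(1+14/15z) = 1 + z + 7/18z²
  R(z) = 1 + z + 7/18z².

Solve |R(x)|<1 on ℝ⁻.
x=-0.68: |R|=0.4998
R=1: x+7/18x²=0 ⇒ x=−18/7=-2.5714; min R=1−1/(4·7/18)=0.3571>−1
Confirm numerically:
  x=-2.127: |R|=0.63238 <1
  x=-1.805: |R|=0.46201 <1
  x=-1.386: |R|=0.36105 <1
  x=-3.050: |R|=1.56764 >1
  x=-2.679: |R|=1.11207 >1
  x=-2.671: |R|=1.10343 >1
Stable set (-2.5714, 0).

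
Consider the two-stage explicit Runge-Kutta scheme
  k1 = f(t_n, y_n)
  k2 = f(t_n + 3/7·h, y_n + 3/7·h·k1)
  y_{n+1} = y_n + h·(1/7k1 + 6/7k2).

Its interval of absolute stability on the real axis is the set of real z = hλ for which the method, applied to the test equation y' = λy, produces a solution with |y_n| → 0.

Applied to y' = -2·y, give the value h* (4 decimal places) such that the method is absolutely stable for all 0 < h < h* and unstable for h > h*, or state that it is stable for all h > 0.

Test eqn y'=λy, z=hλ:
  k1=λy_n ⇒ h·k1=z·y_n;  k2=λ(1+3/7z)y_n ⇒ h·k2=z(1+3/7z)y_n
  y_{n+1}/y_n = 1 + 1/7z + 6/7z(1+3/7z) = 1 + z + 18/49z²
  ⇒ R(z) = 1 + z + 18/49z².

Find x<0 with |R(x)|<1.
x=-1.79: |R|=0.3870
R=1: x+18/49x²=0 ⇒ x=−49/18=-2.7222; min R=1−1/(4·18/49)=0.3194>−1
Confirm numerically:
  x=-2.634: |R|=0.91464 <1
  x=-1.867: |R|=0.41346 <1
  x=-1.714: |R|=0.36519 <1
  x=-3.208: |R|=1.57246 >1
  x=-3.023: |R|=1.33401 >1
  x=-2.977: |R|=1.27862 >1
Interval (-2.7222, 0).

(-2.7222,0); λ=-2 ⇒ h* = (49/18)/2 = 1.3611.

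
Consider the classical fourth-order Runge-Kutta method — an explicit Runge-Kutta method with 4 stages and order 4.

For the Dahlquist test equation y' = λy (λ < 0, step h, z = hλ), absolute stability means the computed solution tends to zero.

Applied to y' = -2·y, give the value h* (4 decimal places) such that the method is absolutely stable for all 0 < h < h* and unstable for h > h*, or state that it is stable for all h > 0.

On y'=λy, z=hλ:
  order 4, 4-stage ⇒ R(z)=1+z+z^2/2+z^3/6+z^4/24
  (e.g. R(-1.47)=0.27559, |R|=0.27559)

Need |R(x)|<1, x<0.
x=-1.47: |R|=0.2756
|R(-3.07)|=1.5212 |R(-0.85)|=0.4306
Bisect:
  x_lo=-3.6160 |R|=3.1650  x_hi=-0.3812 |R|=0.6831
  mid=-1.99857 |R|=0.33286 →hi
  mid=-2.80726 |R|=1.03362 →lo
  mid=-2.40291 |R|=0.56081 →hi
  mid=-2.60508 |R|=0.76060 →hi
  mid=-2.70617 |R|=0.88712 →hi
  mid=-2.75671 |R|=0.95776 →hi
  mid=-2.78199 |R|=0.99503 →hi
  mid=-2.79462 |R|=1.01416 →lo
  mid=-2.78830 |R|=1.00455 →lo
  mid=-2.78515 |R|=0.99978 →hi
  ...
  [-2.78534,-2.78515] ⇒ x*=-2.7853
Stable set (-2.7853, 0).

(-2.7853,0); λ=-2 ⇒ h* = 1.3926.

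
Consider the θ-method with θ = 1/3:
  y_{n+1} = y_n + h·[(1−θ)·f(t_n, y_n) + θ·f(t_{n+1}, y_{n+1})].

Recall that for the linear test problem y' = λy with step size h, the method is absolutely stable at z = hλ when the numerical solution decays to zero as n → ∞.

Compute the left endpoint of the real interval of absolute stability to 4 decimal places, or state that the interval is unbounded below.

On y'=λy, z=hλ:
  y_{n+1} = y_n + z·[2/3·y_n + 1/3·y_{n+1}] ⇒ (1 − 1/3z)y_{n+1} = (1 + 2/3z)y_n
  Hence R(z) = (1 + 2/3z)/(1 − 1/3z).

Solve |R(x)|<1 on ℝ⁻.
x=-0.67: |R|=0.4523
R=−1: 1+2/3x = −1+1/3x ⇒ -1/3x=2 ⇒ x=2/(-1/3)=-6.0000
Confirm numerically:
  x=-5.567: |R|=0.94946 <1
  x=-4.940: |R|=0.86650 <1
  x=-3.820: |R|=0.68035 <1
  x=-6.547: |R|=1.05730 >1
  x=-6.490: |R|=1.05163 >1
So |R|<1 on (-6.0000, 0).

z* = -6.0000.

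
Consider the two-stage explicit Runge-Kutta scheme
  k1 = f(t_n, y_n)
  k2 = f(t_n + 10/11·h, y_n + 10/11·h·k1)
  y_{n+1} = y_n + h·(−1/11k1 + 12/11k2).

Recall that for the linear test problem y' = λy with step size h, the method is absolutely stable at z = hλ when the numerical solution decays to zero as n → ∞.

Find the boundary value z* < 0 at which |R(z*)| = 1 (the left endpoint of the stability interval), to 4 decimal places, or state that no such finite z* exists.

Set f=λy, z=hλ:
  k1=λy_n ⇒ h·k1=z·y_n;  k2=λ(1+10/11z)y_n ⇒ h·k2=z(1+10/11z)y_n
  y_{n+1}/y_n = 1 − 1/11z + 12/11z(1+10/11z) = 1 + z + 120/121z²
  R(z) = 1 + z + 120/121z².

Need |R(x)|<1, x<0.
x=-1.69: |R|=2.1425
R=1: x+120/121x²=0 ⇒ x=−121/120=-1.0083; min R=1−1/(4·120/121)=0.7479>−1
Confirm numerically:
  x=-0.786: |R|=0.82669 <1
  x=-0.662: |R|=0.77262 <1
  x=-0.605: |R|=0.75800 <1
  x=-0.496: |R|=0.74798 <1
  x=-1.517: |R|=1.76527 >1
  x=-1.299: |R|=1.37446 >1
Interval (-1.0083, 0).

z* = -1.0083.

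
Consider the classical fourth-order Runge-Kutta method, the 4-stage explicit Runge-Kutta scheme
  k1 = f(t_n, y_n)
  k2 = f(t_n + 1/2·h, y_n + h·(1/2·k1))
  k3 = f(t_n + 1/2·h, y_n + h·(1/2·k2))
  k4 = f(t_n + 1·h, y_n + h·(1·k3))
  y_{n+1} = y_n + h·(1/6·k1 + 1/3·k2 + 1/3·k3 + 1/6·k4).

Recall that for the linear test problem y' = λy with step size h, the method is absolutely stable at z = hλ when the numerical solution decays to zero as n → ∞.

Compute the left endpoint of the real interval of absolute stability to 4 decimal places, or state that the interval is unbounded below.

Set f=λy, z=hλ:
  order 4, 4-stage ⇒ R(z)=1+z+z^2/2+z^3/6+z^4/24
  (e.g. R(-1.54)=0.27144, |R|=0.27144)

Find x<0 with |R(x)|<1.
x=-1.54: |R|=0.2714
|R(-3.16)|=1.7284 |R(-2.45)|=0.6015 |R(-1.1)|=0.3442
Bisect:
  x_lo=-3.1010 |R|=1.5901  x_hi=-0.3670 |R|=0.6929
  mid=-1.73398 |R|=0.27711 →hi
  mid=-2.41750 |R|=0.57304 →hi
  mid=-2.75925 |R|=0.96144 →hi
  mid=-2.93013 |R|=1.24125 →lo
  mid=-2.84469 |R|=1.09331 →lo
  mid=-2.80197 |R|=1.02544 →lo
  mid=-2.78061 |R|=0.99296 →hi
  mid=-2.79129 |R|=1.00908 →lo
  mid=-2.78595 |R|=1.00099 →lo
  ...
  [-2.78545,-2.78528] ⇒ x*=-2.7853
So |R|<1 on (-2.7853, 0).

left endpoint -2.7853.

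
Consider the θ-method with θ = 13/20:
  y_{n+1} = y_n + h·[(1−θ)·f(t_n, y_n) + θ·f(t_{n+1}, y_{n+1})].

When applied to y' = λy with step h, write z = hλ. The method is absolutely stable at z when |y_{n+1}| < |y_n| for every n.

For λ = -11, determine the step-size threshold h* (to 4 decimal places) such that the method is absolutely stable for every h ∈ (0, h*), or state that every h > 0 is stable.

interval (−∞, 0). Any h>0 works for λ=-11.

With y'=λy (z=hλ):
  y_{n+1} = y_n + z·[7/20·y_n + 13/20·y_{n+1}] ⇒ (1 − 13/20z)y_{n+1} = (1 + 7/20z)y_n
  Hence R(z) = (1 + 7/20z)/(1 − 13/20z).

Boundary: |R(x)|=1, x<0.
x=-1.22: |R|=0.3196
x=-2: |R|=0.1304
x=-10: |R|=0.3333
x=-100: |R|=0.5152
θ=13/20≥1/2 ⇒ |1+7/20x|<|1−13/20x| ∀x<0 ⇒ interval (−∞,0).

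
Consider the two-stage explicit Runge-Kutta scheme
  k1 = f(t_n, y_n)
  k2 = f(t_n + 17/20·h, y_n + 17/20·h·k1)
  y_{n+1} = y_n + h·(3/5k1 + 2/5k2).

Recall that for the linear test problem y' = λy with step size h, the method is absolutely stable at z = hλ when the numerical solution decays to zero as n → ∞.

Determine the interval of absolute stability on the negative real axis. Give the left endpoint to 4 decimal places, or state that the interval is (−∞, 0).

(-2.9412, 0).

Test eqn y'=λy, z=hλ:
  k1=λy_n ⇒ h·k1=z·y_n;  k2=λ(1+17/20z)y_n ⇒ h·k2=z(1+17/20z)y_n
  y_{n+1}/y_n = 1 + 3/5z + 2/5z(1+17/20z) = 1 + z + 17/50z²
  ⇒ R(z) = 1 + z + 17/50z².

Solve |R(x)|<1 on ℝ⁻.
x=-1.51: |R|=0.2652
R=1: x+17/50x²=0 ⇒ x=−50/17=-2.9412; min R=1−1/(4·17/50)=0.2647>−1
Confirm numerically:
  x=-2.650: |R|=0.73765 <1
  x=-2.586: |R|=0.68771 <1
  x=-1.900: |R|=0.32740 <1
  x=-3.236: |R|=1.32438 >1
  x=-3.016: |R|=1.07673 >1
Stable set (-2.9412, 0).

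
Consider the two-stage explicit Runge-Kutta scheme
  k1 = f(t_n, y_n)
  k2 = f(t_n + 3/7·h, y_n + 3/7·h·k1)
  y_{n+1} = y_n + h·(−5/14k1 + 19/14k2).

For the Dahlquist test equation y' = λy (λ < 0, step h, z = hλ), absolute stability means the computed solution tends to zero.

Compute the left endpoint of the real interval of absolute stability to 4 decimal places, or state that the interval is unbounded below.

z* = -1.7193.

Set f=λy, z=hλ:
  k1=λy_n ⇒ h·k1=z·y_n;  k2=λ(1+3/7z)y_n ⇒ h·k2=z(1+3/7z)y_n
  y_{n+1}/y_n = 1 − 5/14z + 19/14z(1+3/7z) = 1 + z + 57/98z²
  R(z) = 1 + z + 57/98z².

Boundary: |R(x)|=1, x<0.
x=-0.81: |R|=0.5716
R=1: x+57/98x²=0 ⇒ x=−98/57=-1.7193; min R=1−1/(4·57/98)=0.5702>−1
Confirm numerically:
  x=-0.998: |R|=0.58131 <1
  x=-0.911: |R|=0.57171 <1
  x=-0.834: |R|=0.57056 <1
  x=-2.084: |R|=1.44206 >1
  x=-2.064: |R|=1.41381 >1
Stable set (-1.7193, 0).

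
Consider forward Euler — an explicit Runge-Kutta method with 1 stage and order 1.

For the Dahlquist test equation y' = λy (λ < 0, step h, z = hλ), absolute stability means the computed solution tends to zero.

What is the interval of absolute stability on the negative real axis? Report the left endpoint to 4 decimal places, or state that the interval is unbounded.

Set f=λy, z=hλ:
  order 1, 1-stage ⇒ R(z)=1+z
  (e.g. R(-0.43)=0.57000, |R|=0.57000)

Find x<0 with |R(x)|<1.
x=-0.43: |R|=0.5700
|R(-1.36)|=0.3600 |R(-1.06)|=0.0600 |R(-0.78)|=0.2200
Bisect:
  x_lo=-2.8019 |R|=1.8019  x_hi=-0.3961 |R|=0.6039
  mid=-1.59900 |R|=0.59900 →hi
  mid=-2.20046 |R|=1.20046 →lo
  mid=-1.89973 |R|=0.89973 →hi
  mid=-2.05009 |R|=1.05009 →lo
  mid=-1.97491 |R|=0.97491 →hi
  mid=-2.01250 |R|=1.01250 →lo
  mid=-1.99371 |R|=0.99371 →hi
  mid=-2.00311 |R|=1.00311 →lo
  mid=-1.99841 |R|=0.99841 →hi
  ...
  [-2.00002,-1.99987] ⇒ x*=-2.0000
Interval (-2.0000, 0).

z∈(-2.0000,0).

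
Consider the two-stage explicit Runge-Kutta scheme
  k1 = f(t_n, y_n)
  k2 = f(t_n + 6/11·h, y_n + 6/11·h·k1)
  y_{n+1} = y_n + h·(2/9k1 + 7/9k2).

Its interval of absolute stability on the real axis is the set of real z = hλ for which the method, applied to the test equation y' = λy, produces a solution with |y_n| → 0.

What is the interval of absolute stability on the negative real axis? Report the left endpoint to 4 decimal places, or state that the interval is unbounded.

Set f=λy, z=hλ:
  k1=λy_n ⇒ h·k1=z·y_n;  k2=λ(1+6/11z)y_n ⇒ h·k2=z(1+6/11z)y_n
  y_{n+1}/y_n = 1 + 2/9z + 7/9z(1+6/11z) = 1 + z + 14/33z²
  R(z) = 1 + z + 14/33z².

Find x<0 with |R(x)|<1.
x=-1.38: |R|=0.4279
R=1: x+14/33x²=0 ⇒ x=−33/14=-2.3571; min R=1−1/(4·14/33)=0.4107>−1
Confirm numerically:
  x=-2.265: |R|=0.91146 <1
  x=-1.290: |R|=0.41598 <1
  x=-1.038: |R|=0.41910 <1
  x=-2.771: |R|=1.48652 >1
  x=-2.699: |R|=1.39144 >1
  x=-2.408: |R|=1.05195 >1
Interval (-2.3571, 0).

z∈(-2.3571,0).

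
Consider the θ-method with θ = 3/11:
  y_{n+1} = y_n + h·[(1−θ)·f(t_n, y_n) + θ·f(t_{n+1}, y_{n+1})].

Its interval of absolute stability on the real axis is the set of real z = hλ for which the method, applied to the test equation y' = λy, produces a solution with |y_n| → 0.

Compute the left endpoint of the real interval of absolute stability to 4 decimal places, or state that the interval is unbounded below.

z* = -4.4000.

On y'=λy, z=hλ:
  y_{n+1} = y_n + z·[8/11·y_n + 3/11·y_{n+1}] ⇒ (1 − 3/11z)y_{n+1} = (1 + 8/11z)y_n
  so R(z) = (1 + 8/11z)/(1 − 3/11z).

Boundary: |R(x)|=1, x<0.
x=-0.67: |R|=0.4335
R=−1: 1+8/11x = −1+3/11x ⇒ -5/11x=2 ⇒ x=2/(-5/11)=-4.4000
Confirm numerically:
  x=-3.817: |R|=0.87016 <1
  x=-3.714: |R|=0.84509 <1
  x=-1.944: |R|=0.27044 <1
  x=-4.627: |R|=1.04562 >1
  x=-4.521: |R|=1.02463 >1
So |R|<1 on (-4.4000, 0).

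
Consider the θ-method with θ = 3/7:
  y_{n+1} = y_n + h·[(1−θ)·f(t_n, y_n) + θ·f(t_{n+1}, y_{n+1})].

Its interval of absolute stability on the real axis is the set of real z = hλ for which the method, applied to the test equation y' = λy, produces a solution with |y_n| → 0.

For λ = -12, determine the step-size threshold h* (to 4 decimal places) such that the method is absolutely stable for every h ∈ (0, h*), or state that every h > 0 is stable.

On y'=λy, z=hλ:
  y_{n+1} = y_n + z·[4/7·y_n + 3/7·y_{n+1}] ⇒ (1 − 3/7z)y_{n+1} = (1 + 4/7z)y_n
  so R(z) = (1 + 4/7z)/(1 − 3/7z).

Find x<0 with |R(x)|<1.
x=-0.82: |R|=0.3932
R=−1: 1+4/7x = −1+3/7x ⇒ -1/7x=2 ⇒ x=2/(-1/7)=-14.0000
Confirm numerically:
  x=-12.058: |R|=0.95502 <1
  x=-10.559: |R|=0.91103 <1
  x=-9.297: |R|=0.86521 <1
  x=-5.983: |R|=0.67866 <1
  x=-14.265: |R|=1.00532 >1
  x=-14.106: |R|=1.00215 >1
So |R|<1 on (-14.0000, 0).

(-14.0000,0); λ=-12 ⇒ h* = (14)/12 = 1.1667.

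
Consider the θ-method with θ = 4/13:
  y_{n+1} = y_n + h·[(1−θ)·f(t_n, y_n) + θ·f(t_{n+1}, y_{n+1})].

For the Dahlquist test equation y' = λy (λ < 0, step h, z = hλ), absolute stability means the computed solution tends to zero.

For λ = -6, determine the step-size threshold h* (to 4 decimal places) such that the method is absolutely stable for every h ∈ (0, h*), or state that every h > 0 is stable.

(-5.2000,0); λ=-6 ⇒ h* = (26/5)/6 = 0.8667.

With y'=λy (z=hλ):
  y_{n+1} = y_n + z·[9/13·y_n + 4/13·y_{n+1}] ⇒ (1 − 4/13z)y_{n+1} = (1 + 9/13z)y_n
  Hence R(z) = (1 + 9/13z)/(1 − 4/13z).

Need |R(x)|<1, x<0.
x=-1.64: |R|=0.0900
R=−1: 1+9/13x = −1+4/13x ⇒ -5/13x=2 ⇒ x=2/(-5/13)=-5.2000
Confirm numerically:
  x=-5.004: |R|=0.97032 <1
  x=-4.566: |R|=0.89861 <1
  x=-2.841: |R|=0.51588 <1
  x=-5.520: |R|=1.04561 >1
  x=-5.424: |R|=1.03228 >1
Interval (-5.2000, 0).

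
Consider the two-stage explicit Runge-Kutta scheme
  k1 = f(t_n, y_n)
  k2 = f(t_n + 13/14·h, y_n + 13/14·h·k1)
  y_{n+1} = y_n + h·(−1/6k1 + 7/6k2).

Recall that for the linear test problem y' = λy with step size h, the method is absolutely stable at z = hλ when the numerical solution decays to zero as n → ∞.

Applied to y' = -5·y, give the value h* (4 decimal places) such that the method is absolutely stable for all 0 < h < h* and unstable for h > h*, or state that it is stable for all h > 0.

(-0.9231,0); λ=-5 ⇒ h* = (12/13)/5 = 0.1846.

With y'=λy (z=hλ):
  k1=λy_n ⇒ h·k1=z·y_n;  k2=λ(1+13/14z)y_n ⇒ h·k2=z(1+13/14z)y_n
  y_{n+1}/y_n = 1 − 1/6z + 7/6z(1+13/14z) = 1 + z + 13/12z²
  R(z) = 1 + z + 13/12z².

Boundary: |R(x)|=1, x<0.
x=-1.37: |R|=1.6633
R=1: x+13/12x²=0 ⇒ x=−12/13=-0.9231; min R=1−1/(4·13/12)=0.7692>−1
Confirm numerically:
  x=-0.828: |R|=0.91472 <1
  x=-0.751: |R|=0.86000 <1
  x=-0.414: |R|=0.77168 <1
  x=-1.319: |R|=1.56574 >1
  x=-1.306: |R|=1.54177 >1
  x=-1.232: |R|=1.41231 >1
Interval (-0.9231, 0).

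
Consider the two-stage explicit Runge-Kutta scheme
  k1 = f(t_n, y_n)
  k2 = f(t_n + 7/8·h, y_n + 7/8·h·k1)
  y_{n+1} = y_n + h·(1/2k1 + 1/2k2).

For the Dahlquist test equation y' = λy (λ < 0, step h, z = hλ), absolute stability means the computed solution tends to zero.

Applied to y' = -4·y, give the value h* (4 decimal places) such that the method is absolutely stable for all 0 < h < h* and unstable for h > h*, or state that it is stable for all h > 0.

With y'=λy (z=hλ):
  k1=λy_n ⇒ h·k1=z·y_n;  k2=λ(1+7/8z)y_n ⇒ h·k2=z(1+7/8z)y_n
  y_{n+1}/y_n = 1 + 1/2z + 1/2z(1+7/8z) = 1 + z + 7/16z²
  so R(z) = 1 + z + 7/16z².

Boundary: |R(x)|=1, x<0.
x=-0.86: |R|=0.4636
R=1: x+7/16x²=0 ⇒ x=−16/7=-2.2857; min R=1−1/(4·7/16)=0.4286>−1
Confirm numerically:
  x=-2.207: |R|=0.92400 <1
  x=-1.818: |R|=0.62799 <1
  x=-1.025: |R|=0.43465 <1
  x=-0.921: |R|=0.45011 <1
  x=-2.521: |R|=1.25951 >1
  x=-2.393: |R|=1.11232 >1
So |R|<1 on (-2.2857, 0).

(-2.2857,0); λ=-4 ⇒ h* = (16/7)/4 = 0.5714.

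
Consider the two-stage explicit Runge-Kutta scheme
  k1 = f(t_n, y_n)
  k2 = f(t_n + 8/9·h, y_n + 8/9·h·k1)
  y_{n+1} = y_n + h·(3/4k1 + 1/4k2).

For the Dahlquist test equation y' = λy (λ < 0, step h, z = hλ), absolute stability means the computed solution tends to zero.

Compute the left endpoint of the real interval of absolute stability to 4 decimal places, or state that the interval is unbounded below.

left endpoint -4.5000.

With y'=λy (z=hλ):
  k1=λy_n ⇒ h·k1=z·y_n;  k2=λ(1+8/9z)y_n ⇒ h·k2=z(1+8/9z)y_n
  y_{n+1}/y_n = 1 + 3/4z + 1/4z(1+8/9z) = 1 + z + 2/9z²
  so R(z) = 1 + z + 2/9z².

Need |R(x)|<1, x<0.
x=-1.28: |R|=0.0841
R=1: x+2/9x²=0 ⇒ x=−9/2=-4.5000; min R=1−1/(4·2/9)=-0.1250>−1
Confirm numerically:
  x=-4.115: |R|=0.64794 <1
  x=-2.894: |R|=0.03284 <1
  x=-2.452: |R|=0.11593 <1
  x=-2.233: |R|=0.12494 <1
  x=-4.977: |R|=1.52756 >1
  x=-4.785: |R|=1.30305 >1
Interval (-4.5000, 0).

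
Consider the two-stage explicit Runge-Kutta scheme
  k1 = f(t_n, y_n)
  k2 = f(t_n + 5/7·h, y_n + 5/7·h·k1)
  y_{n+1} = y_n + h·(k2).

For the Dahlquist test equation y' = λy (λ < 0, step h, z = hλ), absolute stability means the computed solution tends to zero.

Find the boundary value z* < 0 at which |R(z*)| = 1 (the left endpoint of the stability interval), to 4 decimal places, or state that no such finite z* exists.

z* = -1.4000.

Set f=λy, z=hλ:
  k1=λy_n ⇒ h·k1=z·y_n;  k2=λ(1+5/7z)y_n ⇒ h·k2=z(1+5/7z)y_n
  y_{n+1}/y_n = 1 + z(1+5/7z) = 1 + z + 5/7z²
  so R(z) = 1 + z + 5/7z².

Need |R(x)|<1, x<0.
x=-1.53: |R|=1.1421
R=1: x+5/7x²=0 ⇒ x=−7/5=-1.4000; min R=1−1/(4·5/7)=0.6500>−1
Confirm numerically:
  x=-1.017: |R|=0.72178 <1
  x=-0.801: |R|=0.65729 <1
  x=-0.680: |R|=0.65029 <1
  x=-1.961: |R|=1.78580 >1
  x=-1.721: |R|=1.39460 >1
  x=-1.576: |R|=1.19813 >1
Stable set (-1.4000, 0).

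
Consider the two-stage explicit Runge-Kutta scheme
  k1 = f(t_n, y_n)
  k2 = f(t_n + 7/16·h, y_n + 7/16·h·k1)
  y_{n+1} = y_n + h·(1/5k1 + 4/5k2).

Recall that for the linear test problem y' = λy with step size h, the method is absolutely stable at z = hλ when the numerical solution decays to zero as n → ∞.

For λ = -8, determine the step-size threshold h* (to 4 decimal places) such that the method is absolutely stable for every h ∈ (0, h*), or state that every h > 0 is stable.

(-2.8571,0); λ=-8 ⇒ h* = (20/7)/8 = 0.3571.

With y'=λy (z=hλ):
  k1=λy_n ⇒ h·k1=z·y_n;  k2=λ(1+7/16z)y_n ⇒ h·k2=z(1+7/16z)y_n
  y_{n+1}/y_n = 1 + 1/5z + 4/5z(1+7/16z) = 1 + z + 7/20z²
  Hence R(z) = 1 + z + 7/20z².

Boundary: |R(x)|=1, x<0.
x=-0.77: |R|=0.4375
R=1: x+7/20x²=0 ⇒ x=−20/7=-2.8571; min R=1−1/(4·7/20)=0.2857>−1
Confirm numerically:
  x=-2.509: |R|=0.69428 <1
  x=-2.021: |R|=0.40855 <1
  x=-1.903: |R|=0.36449 <1
  x=-1.508: |R|=0.28792 <1
  x=-3.424: |R|=1.67932 >1
  x=-3.423: |R|=1.67793 >1
  x=-3.359: |R|=1.59001 >1
So |R|<1 on (-2.8571, 0).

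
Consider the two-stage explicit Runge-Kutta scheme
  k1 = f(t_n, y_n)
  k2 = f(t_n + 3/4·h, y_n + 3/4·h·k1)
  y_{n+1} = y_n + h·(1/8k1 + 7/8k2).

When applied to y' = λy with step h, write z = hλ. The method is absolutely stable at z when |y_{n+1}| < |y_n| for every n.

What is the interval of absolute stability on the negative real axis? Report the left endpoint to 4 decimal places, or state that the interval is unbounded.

With y'=λy (z=hλ):
  k1=λy_n ⇒ h·k1=z·y_n;  k2=λ(1+3/4z)y_n ⇒ h·k2=z(1+3/4z)y_n
  y_{n+1}/y_n = 1 + 1/8z + 7/8z(1+3/4z) = 1 + z + 21/32z²
  Hence R(z) = 1 + z + 21/32z².

Find x<0 with |R(x)|<1.
x=-1.02: |R|=0.6628
R=1: x+21/32x²=0 ⇒ x=−32/21=-1.5238; min R=1−1/(4·21/32)=0.6190>−1
Confirm numerically:
  x=-1.244: |R|=0.77157 <1
  x=-1.021: |R|=0.66310 <1
  x=-0.759: |R|=0.61905 <1
  x=-0.681: |R|=0.62334 <1
  x=-2.084: |R|=1.76613 >1
  x=-1.545: |R|=1.02149 >1
Stable set (-1.5238, 0).

(-1.5238, 0).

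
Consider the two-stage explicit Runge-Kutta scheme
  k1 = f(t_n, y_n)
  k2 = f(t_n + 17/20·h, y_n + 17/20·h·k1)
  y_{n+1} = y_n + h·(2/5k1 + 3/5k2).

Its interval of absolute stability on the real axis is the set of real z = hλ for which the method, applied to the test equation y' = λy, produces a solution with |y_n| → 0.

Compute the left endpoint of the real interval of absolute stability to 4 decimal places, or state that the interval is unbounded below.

Set f=λy, z=hλ:
  k1=λy_n ⇒ h·k1=z·y_n;  k2=λ(1+17/20z)y_n ⇒ h·k2=z(1+17/20z)y_n
  y_{n+1}/y_n = 1 + 2/5z + 3/5z(1+17/20z) = 1 + z + 51/100z²
  so R(z) = 1 + z + 51/100z².

Solve |R(x)|<1 on ℝ⁻.
x=-0.59: |R|=0.5875
R=1: x+51/100x²=0 ⇒ x=−100/51=-1.9608; min R=1−1/(4·51/100)=0.5098>−1
Confirm numerically:
  x=-1.829: |R|=0.87707 <1
  x=-1.669: |R|=0.75164 <1
  x=-1.322: |R|=0.56932 <1
  x=-2.555: |R|=1.77429 >1
  x=-2.163: |R|=1.22307 >1
  x=-2.107: |R|=1.15712 >1
Stable set (-1.9608, 0).

z* = -1.9608.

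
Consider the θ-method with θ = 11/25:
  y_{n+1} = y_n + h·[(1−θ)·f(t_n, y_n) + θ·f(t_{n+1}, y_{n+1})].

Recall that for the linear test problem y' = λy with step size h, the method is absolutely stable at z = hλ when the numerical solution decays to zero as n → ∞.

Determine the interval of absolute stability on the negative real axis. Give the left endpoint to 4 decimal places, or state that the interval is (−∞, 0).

z∈(-16.6667,0).

Set f=λy, z=hλ:
  y_{n+1} = y_n + z·[14/25·y_n + 11/25·y_{n+1}] ⇒ (1 − 11/25z)y_{n+1} = (1 + 14/25z)y_n
  ⇒ R(z) = (1 + 14/25z)/(1 − 11/25z).

Need |R(x)|<1, x<0.
x=-0.3: |R|=0.7350
R=−1: 1+14/25x = −1+11/25x ⇒ -3/25x=2 ⇒ x=2/(-3/25)=-16.6667
Confirm numerically:
  x=-15.459: |R|=0.98143 <1
  x=-13.039: |R|=0.93539 <1
  x=-12.645: |R|=0.92648 <1
  x=-10.328: |R|=0.86281 <1
  x=-17.222: |R|=1.00777 >1
  x=-16.995: |R|=1.00465 >1
Interval (-16.6667, 0).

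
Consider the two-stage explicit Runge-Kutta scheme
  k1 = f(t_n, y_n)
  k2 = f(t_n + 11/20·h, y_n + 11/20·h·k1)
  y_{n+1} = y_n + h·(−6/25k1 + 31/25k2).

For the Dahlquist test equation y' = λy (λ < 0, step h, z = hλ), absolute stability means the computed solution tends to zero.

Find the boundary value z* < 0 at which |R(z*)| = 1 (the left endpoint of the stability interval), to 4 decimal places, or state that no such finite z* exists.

On y'=λy, z=hλ:
  k1=λy_n ⇒ h·k1=z·y_n;  k2=λ(1+11/20z)y_n ⇒ h·k2=z(1+11/20z)y_n
  y_{n+1}/y_n = 1 − 6/25z + 31/25z(1+11/20z) = 1 + z + 341/500z²
  so R(z) = 1 + z + 341/500z².

Need |R(x)|<1, x<0.
x=-0.36: |R|=0.7284
R=1: x+341/500x²=0 ⇒ x=−500/341=-1.4663; min R=1−1/(4·341/500)=0.6334>−1
Confirm numerically:
  x=-1.121: |R|=0.73603 <1
  x=-0.764: |R|=0.63408 <1
  x=-0.612: |R|=0.64344 <1
  x=-0.588: |R|=0.64780 <1
  x=-2.049: |R|=1.81431 >1
  x=-1.945: |R|=1.63502 >1
So |R|<1 on (-1.4663, 0).

z* = -1.4663.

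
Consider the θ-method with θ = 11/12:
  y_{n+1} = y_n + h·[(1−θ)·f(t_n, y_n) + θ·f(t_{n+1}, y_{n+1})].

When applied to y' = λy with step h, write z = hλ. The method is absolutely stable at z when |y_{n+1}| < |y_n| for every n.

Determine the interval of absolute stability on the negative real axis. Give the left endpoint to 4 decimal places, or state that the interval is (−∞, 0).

unbounded; (−∞, 0).

Test eqn y'=λy, z=hλ:
  y_{n+1} = y_n + z·[1/12·y_n + 11/12·y_{n+1}] ⇒ (1 − 11/12z)y_{n+1} = (1 + 1/12z)y_n
  ⇒ R(z) = (1 + 1/12z)/(1 − 11/12z).

Need |R(x)|<1, x<0.
x=-0.41: |R|=0.7020
x=-2: |R|=0.2941
x=-10: |R|=0.0164
x=-100: |R|=0.0791
θ=11/12≥1/2 ⇒ |1+1/12x|<|1−11/12x| ∀x<0 ⇒ interval (−∞,0).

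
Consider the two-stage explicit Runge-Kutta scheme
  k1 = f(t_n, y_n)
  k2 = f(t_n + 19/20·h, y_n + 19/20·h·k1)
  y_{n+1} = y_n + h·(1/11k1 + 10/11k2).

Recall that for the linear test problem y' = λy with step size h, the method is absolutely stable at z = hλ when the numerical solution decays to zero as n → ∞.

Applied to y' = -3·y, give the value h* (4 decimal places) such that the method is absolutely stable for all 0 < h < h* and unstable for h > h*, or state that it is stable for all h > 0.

(-1.1579,0); λ=-3 ⇒ h* = (22/19)/3 = 0.3860.

On y'=λy, z=hλ:
  k1=λy_n ⇒ h·k1=z·y_n;  k2=λ(1+19/20z)y_n ⇒ h·k2=z(1+19/20z)y_n
  y_{n+1}/y_n = 1 + 1/11z + 10/11z(1+19/20z) = 1 + z + 19/22z²
  so R(z) = 1 + z + 19/22z².

Boundary: |R(x)|=1, x<0.
x=-1.17: |R|=1.0122
R=1: x+19/22x²=0 ⇒ x=−22/19=-1.1579; min R=1−1/(4·19/22)=0.7105>−1
Confirm numerically:
  x=-1.094: |R|=0.93963 <1
  x=-1.039: |R|=0.89331 <1
  x=-0.984: |R|=0.85222 <1
  x=-1.701: |R|=1.79785 >1
  x=-1.440: |R|=1.35084 >1
  x=-1.371: |R|=1.25233 >1
So |R|<1 on (-1.1579, 0).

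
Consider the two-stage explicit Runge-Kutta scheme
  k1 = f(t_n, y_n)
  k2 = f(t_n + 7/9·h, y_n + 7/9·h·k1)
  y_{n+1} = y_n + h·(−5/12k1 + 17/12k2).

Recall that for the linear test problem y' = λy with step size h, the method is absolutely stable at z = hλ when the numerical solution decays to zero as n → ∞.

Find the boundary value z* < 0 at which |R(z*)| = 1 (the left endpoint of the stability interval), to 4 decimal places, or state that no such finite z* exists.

Set f=λy, z=hλ:
  k1=λy_n ⇒ h·k1=z·y_n;  k2=λ(1+7/9z)y_n ⇒ h·k2=z(1+7/9z)y_n
  y_{n+1}/y_n = 1 − 5/12z + 17/12z(1+7/9z) = 1 + z + 119/108z²
  Hence R(z) = 1 + z + 119/108z².

Need |R(x)|<1, x<0.
x=-1.48: |R|=1.9335
R=1: x+119/108x²=0 ⇒ x=−108/119=-0.9076; min R=1−1/(4·119/108)=0.7731>−1
Confirm numerically:
  x=-0.798: |R|=0.90366 <1
  x=-0.546: |R|=0.78248 <1
  x=-0.408: |R|=0.77542 <1
  x=-1.426: |R|=1.81459 >1
  x=-1.355: |R|=1.66803 >1
  x=-1.152: |R|=1.31027 >1
So |R|<1 on (-0.9076, 0).

z* = -0.9076.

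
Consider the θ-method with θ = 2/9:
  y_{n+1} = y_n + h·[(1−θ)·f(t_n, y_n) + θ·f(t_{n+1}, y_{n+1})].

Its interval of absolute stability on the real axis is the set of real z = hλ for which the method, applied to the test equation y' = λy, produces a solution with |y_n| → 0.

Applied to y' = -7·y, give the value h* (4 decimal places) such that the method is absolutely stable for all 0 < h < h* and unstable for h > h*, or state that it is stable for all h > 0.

(-3.6000,0); λ=-7 ⇒ h* = (18/5)/7 = 0.5143.

Set f=λy, z=hλ:
  y_{n+1} = y_n + z·[7/9·y_n + 2/9·y_{n+1}] ⇒ (1 − 2/9z)y_{n+1} = (1 + 7/9z)y_n
  Hence R(z) = (1 + 7/9z)/(1 − 2/9z).

Boundary: |R(x)|=1, x<0.
x=-0.75: |R|=0.3571
R=−1: 1+7/9x = −1+2/9x ⇒ -5/9x=2 ⇒ x=2/(-5/9)=-3.6000
Confirm numerically:
  x=-2.481: |R|=0.59927 <1
  x=-2.290: |R|=0.51767 <1
  x=-2.108: |R|=0.43553 <1
  x=-1.807: |R|=0.28928 <1
  x=-4.140: |R|=1.15625 >1
  x=-4.100: |R|=1.14535 >1
  x=-3.800: |R|=1.06024 >1
Stable set (-3.6000, 0).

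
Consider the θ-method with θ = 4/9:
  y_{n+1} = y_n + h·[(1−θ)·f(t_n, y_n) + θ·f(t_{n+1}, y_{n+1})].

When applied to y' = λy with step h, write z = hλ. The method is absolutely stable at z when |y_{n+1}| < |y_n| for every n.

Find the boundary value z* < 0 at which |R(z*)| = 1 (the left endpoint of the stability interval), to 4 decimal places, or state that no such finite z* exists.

z* = -18.0000.

On y'=λy, z=hλ:
  y_{n+1} = y_n + z·[5/9·y_n + 4/9·y_{n+1}] ⇒ (1 − 4/9z)y_{n+1} = (1 + 5/9z)y_n
  so R(z) = (1 + 5/9z)/(1 − 4/9z).

Boundary: |R(x)|=1, x<0.
x=-0.65: |R|=0.4957
R=−1: 1+5/9x = −1+4/9x ⇒ -1/9x=2 ⇒ x=2/(-1/9)=-18.0000
Confirm numerically:
  x=-11.672: |R|=0.88637 <1
  x=-10.823: |R|=0.86275 <1
  x=-10.612: |R|=0.85640 <1
  x=-7.780: |R|=0.74526 <1
  x=-18.587: |R|=1.00704 >1
  x=-18.411: |R|=1.00497 >1
  x=-18.376: |R|=1.00456 >1
Interval (-18.0000, 0).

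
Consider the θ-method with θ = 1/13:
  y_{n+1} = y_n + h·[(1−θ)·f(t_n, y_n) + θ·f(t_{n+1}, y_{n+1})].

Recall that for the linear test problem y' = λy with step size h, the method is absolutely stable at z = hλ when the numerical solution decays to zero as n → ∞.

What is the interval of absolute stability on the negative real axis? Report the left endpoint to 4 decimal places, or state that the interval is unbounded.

Test eqn y'=λy, z=hλ:
  y_{n+1} = y_n + z·[12/13·y_n + 1/13·y_{n+1}] ⇒ (1 − 1/13z)y_{n+1} = (1 + 12/13z)y_n
  so R(z) = (1 + 12/13z)/(1 − 1/13z).

Need |R(x)|<1, x<0.
x=-0.62: |R|=0.4082
R=−1: 1+12/13x = −1+1/13x ⇒ -11/13x=2 ⇒ x=2/(-11/13)=-2.3636
Confirm numerically:
  x=-2.320: |R|=0.96867 <1
  x=-1.744: |R|=0.53771 <1
  x=-1.014: |R|=0.05937 <1
  x=-2.817: |R|=1.31529 >1
  x=-2.691: |R|=1.22949 >1
So |R|<1 on (-2.3636, 0).

(-2.3636, 0).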